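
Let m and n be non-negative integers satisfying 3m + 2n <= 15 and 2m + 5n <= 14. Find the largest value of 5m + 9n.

29

The continuous relaxation peaks at (4.27, 1.09) with value 31.18; rounding to a feasible lattice point costs some objective.
(m,n)=(4,1): 3·4+2·1=14≤15, 2·4+5·1=13≤14, objective 29.
(m,n)=(5,0): 3·5+2·0=15≤15, 2·5+5·0=10≤14, objective 25.
(m,n)=(3,1): 3·3+2·1=11≤15, 2·3+5·1=11≤14, objective 24.
(m,n)=(4,0): 3·4+2·0=12≤15, 2·4+5·0=8≤14, objective 20.
No feasible integer point exceeds 29.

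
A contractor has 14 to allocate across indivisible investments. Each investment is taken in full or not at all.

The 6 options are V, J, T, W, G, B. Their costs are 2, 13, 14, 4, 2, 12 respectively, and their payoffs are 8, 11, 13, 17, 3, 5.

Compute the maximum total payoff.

Allowing fractional choices, the relaxed optimum would be about 33.6, but investments are indivisible.
W + G: cost 4 + 2 = 6 ≤ 14, payoff 17 + 3 = 20.
V + W + G: cost 2 + 4 + 2 = 8 ≤ 14, payoff 8 + 17 + 3 = 28.
V + W: cost 2 + 4 = 6 ≤ 14, payoff 8 + 17 = 25.
Best is V, W, and G with total payoff 28.

28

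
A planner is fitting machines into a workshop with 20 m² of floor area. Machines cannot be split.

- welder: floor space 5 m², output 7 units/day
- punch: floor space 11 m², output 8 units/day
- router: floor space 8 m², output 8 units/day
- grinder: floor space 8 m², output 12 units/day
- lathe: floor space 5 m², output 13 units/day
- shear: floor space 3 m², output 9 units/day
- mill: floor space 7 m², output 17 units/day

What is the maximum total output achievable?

Take welder, lathe, shear, and mill: floor space 5 + 5 + 3 + 7 = 20 ≤ 20, output 7 + 13 + 9 + 17 = 46.
No other feasible combination does better.

46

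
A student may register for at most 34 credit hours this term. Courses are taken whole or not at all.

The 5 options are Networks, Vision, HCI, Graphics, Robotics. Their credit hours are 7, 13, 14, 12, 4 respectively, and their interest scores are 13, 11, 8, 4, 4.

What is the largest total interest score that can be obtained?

This is a 0-1 knapsack instance.
Allowing fractional choices, the relaxed optimum would be about 33.7, but courses are indivisible.
Networks + Vision + Graphics: credit hours 7 + 13 + 12 = 32 ≤ 34, interest score 13 + 11 + 4 = 28.
Networks + Vision + Robotics: credit hours 7 + 13 + 4 = 24 ≤ 34, interest score 13 + 11 + 4 = 28.
Networks + Vision + HCI: credit hours 7 + 13 + 14 = 34 ≤ 34, interest score 13 + 11 + 8 = 32.
Best is Networks, Vision, and HCI with total interest score 32.

32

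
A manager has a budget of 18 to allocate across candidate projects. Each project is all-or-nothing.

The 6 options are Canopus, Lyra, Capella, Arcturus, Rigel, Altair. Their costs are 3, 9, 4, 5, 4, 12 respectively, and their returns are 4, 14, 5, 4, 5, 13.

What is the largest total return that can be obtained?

24

Treat it as a binary knapsack problem.
Take Lyra, Capella, and Rigel: cost 9 + 4 + 4 = 17 ≤ 18, return 14 + 5 + 5 = 24.
No other feasible combination does better.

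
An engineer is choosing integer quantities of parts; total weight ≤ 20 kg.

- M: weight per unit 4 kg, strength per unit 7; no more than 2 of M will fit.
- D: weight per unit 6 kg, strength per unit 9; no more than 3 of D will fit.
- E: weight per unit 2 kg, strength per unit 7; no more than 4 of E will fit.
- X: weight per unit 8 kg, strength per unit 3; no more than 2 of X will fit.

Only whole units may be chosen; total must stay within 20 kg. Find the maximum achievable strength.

46

This is a bounded integer knapsack.
Take 2×D and 4×E: weight 20 ≤ 20, strength 2·9 + 4·7 = 46.
E has the best ratio (7/2) and is taken to its limit of 4; remaining capacity is filled optimally with the others.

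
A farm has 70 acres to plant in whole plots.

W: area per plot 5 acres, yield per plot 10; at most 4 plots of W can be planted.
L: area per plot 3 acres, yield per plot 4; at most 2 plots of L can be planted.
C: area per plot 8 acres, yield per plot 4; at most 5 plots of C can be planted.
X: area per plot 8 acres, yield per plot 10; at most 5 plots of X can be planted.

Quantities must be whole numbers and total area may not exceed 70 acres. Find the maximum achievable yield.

This is a bounded integer knapsack.
Take 4×W, 2×L, and 5×X: area 66 ≤ 70, yield 4·10 + 2·4 + 5·10 = 98.
W has the best ratio (10/5) and is taken to its limit of 4; remaining capacity is filled optimally with the others.

98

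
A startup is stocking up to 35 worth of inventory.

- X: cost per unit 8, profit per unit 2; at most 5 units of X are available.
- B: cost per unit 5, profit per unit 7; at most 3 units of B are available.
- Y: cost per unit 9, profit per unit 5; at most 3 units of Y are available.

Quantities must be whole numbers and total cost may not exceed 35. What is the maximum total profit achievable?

31

This is a bounded integer knapsack.
3×B and 2×Y: cost 33 ≤ 35, profit 3·7 + 2·5 = 31.
1×X, 3×B, and 1×Y: cost 32 ≤ 35, profit 1·2 + 3·7 + 1·5 = 28.
Best is 31.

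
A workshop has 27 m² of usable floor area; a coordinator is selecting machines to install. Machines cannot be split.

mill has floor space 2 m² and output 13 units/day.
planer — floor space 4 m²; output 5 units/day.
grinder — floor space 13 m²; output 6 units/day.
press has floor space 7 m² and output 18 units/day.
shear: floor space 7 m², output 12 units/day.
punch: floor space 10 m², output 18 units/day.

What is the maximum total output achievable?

Allowing fractional choices, the relaxed optimum would be about 62.2, but machines are indivisible.
mill + press + punch: floor space 2 + 7 + 10 = 19 ≤ 27, output 13 + 18 + 18 = 49.
mill + planer + press + punch: floor space 2 + 4 + 7 + 10 = 23 ≤ 27, output 13 + 5 + 18 + 18 = 54.
mill + press + shear + punch: floor space 2 + 7 + 7 + 10 = 26 ≤ 27, output 13 + 18 + 12 + 18 = 61.
Best is mill, press, shear, and punch with total output 61.

61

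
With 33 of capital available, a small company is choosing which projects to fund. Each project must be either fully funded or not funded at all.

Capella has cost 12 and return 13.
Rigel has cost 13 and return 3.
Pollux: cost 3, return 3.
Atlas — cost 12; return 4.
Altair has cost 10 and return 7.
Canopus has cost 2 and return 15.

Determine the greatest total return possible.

38

Take Capella, Pollux, Altair, and Canopus: cost 12 + 3 + 10 + 2 = 27 ≤ 33, return 13 + 3 + 7 + 15 = 38.
No other feasible combination does better.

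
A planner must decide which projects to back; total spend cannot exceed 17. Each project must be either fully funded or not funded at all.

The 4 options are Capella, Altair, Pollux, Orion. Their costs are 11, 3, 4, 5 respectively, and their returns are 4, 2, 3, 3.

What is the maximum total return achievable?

8

Take Altair, Pollux, and Orion: cost 3 + 4 + 5 = 12 ≤ 17, return 2 + 3 + 3 = 8.
No other feasible combination does better.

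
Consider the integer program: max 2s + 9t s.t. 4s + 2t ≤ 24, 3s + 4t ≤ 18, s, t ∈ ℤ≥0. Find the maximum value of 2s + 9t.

(s,t)=(0,4) is feasible, giving 36.
(s,t)=(1,3) is feasible, giving 29.
(s,t)=(0,3) is feasible, giving 27.
Maximum is 36 at (s,t)=(0,4).

36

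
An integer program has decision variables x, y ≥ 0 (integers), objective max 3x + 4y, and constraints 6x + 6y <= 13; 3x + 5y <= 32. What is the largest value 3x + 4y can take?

8

The continuous relaxation peaks at (0, 2.17) with value 8.67; rounding to a feasible lattice point costs some objective.
(x,y)=(0,2): 6·0+6·2=12≤13, 3·0+5·2=10≤32, objective 8.
(x,y)=(1,1): 6·1+6·1=12≤13, 3·1+5·1=8≤32, objective 7.
The best lattice point is (0,2), giving 8.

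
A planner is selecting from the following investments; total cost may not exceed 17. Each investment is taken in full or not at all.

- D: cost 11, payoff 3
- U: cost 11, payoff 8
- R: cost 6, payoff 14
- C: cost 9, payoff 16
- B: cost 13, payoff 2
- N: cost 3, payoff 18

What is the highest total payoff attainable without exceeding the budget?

C + N: cost 9 + 3 = 12 ≤ 17, payoff 16 + 18 = 34.
R + C: cost 6 + 9 = 15 ≤ 17, payoff 14 + 16 = 30.
R + N: cost 6 + 3 = 9 ≤ 17, payoff 14 + 18 = 32.
Best is C and N with total payoff 34.

34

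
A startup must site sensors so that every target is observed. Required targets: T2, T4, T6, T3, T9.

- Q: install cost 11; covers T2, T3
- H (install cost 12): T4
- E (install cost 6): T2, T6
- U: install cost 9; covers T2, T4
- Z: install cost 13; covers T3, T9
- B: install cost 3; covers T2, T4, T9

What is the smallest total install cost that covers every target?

20

This is a weighted set-cover instance.
Choose Q, E, and B: together they cover T2, T4, T6, T3, T9 — every target.
Total install cost: 11 + 6 + 3 = 20.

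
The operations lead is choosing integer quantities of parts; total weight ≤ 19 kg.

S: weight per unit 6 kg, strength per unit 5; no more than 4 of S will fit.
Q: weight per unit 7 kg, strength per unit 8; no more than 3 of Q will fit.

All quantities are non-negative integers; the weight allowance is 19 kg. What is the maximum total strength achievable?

18

This is a bounded integer knapsack.
Q has the best ratio (8/7); taking only Q gives at most 2×8 = 16 (stopped by the weight limit).
Mixing does better — 2×S and 1×Q: weight 19 ≤ 19, strength 2·5 + 1·8 = 18.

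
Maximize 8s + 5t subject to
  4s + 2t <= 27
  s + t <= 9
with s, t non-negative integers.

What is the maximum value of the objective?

(s,t)=(4,5): 4·4+2·5=26≤27, 1·4+1·5=9≤9, objective 57.
(s,t)=(5,3): 4·5+2·3=26≤27, 1·5+1·3=8≤9, objective 55.
(s,t)=(3,6): 4·3+2·6=24≤27, 1·3+1·6=9≤9, objective 54.
No feasible integer point exceeds 57.

57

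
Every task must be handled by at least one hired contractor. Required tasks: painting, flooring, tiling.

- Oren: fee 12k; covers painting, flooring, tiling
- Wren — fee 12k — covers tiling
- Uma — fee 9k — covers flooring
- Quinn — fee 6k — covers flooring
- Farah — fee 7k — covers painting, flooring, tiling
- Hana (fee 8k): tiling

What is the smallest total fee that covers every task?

This is an integer covering problem.
Farah alone covers painting, flooring, tiling — every task.
Total fee: 7.
No cover costs less than 7.

7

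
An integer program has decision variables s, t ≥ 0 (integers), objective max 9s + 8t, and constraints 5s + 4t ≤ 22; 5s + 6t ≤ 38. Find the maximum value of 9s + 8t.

42

Relaxing integrality, the LP optimum is 44.00 at (s,t) = (0, 5.5), which is not an integer point.
(s,t)=(2,3): 5·2+4·3=22≤22, 5·2+6·3=28≤38, objective 42.
(s,t)=(1,4): 5·1+4·4=21≤22, 5·1+6·4=29≤38, objective 41.
(s,t)=(0,5): 5·0+4·5=20≤22, 5·0+6·5=30≤38, objective 40.
The best lattice point is (2,3), giving 42.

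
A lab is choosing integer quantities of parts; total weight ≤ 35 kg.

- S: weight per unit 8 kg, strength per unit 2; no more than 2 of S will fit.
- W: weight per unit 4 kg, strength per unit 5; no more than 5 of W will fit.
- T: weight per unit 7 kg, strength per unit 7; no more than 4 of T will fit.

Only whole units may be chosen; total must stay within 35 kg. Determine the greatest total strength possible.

5×W and 2×T: weight 34 ≤ 35, strength 5·5 + 2·7 = 39.
3×W and 3×T: weight 33 ≤ 35, strength 3·5 + 3·7 = 36.
Best is 39.

39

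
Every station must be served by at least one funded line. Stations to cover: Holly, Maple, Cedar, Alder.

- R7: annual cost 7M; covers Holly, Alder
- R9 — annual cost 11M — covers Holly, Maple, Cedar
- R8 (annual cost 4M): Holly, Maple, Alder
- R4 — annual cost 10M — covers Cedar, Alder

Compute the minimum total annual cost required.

Choose R8 and R4: together they cover Holly, Maple, Cedar, Alder — every station.
Total annual cost: 4 + 10 = 14.
No cover costs less than 14.

14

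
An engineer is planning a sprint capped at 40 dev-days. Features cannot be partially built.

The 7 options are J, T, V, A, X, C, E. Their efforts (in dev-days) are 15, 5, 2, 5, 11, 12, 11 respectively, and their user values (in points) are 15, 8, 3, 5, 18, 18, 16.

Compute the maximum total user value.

This is an integer program with binary decision variables.
A + X + C + E: effort 5 + 11 + 12 + 11 = 39 ≤ 40, user value 5 + 18 + 18 + 16 = 57.
T + X + C + E: effort 5 + 11 + 12 + 11 = 39 ≤ 40, user value 8 + 18 + 18 + 16 = 60.
V + X + C + E: effort 2 + 11 + 12 + 11 = 36 ≤ 40, user value 3 + 18 + 18 + 16 = 55.
Best is T, X, C, and E with total user value 60.

60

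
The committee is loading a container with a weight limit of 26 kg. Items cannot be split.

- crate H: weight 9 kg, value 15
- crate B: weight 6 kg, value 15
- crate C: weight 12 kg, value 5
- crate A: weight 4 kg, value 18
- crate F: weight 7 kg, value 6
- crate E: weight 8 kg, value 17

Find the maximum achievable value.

56

Take crate B, crate A, crate F, and crate E: weight 6 + 4 + 7 + 8 = 25 ≤ 26, value 15 + 18 + 6 + 17 = 56.
No other feasible combination does better.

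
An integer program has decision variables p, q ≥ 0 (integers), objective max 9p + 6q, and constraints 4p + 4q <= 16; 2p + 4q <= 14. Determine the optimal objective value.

(p,q)=(4,0) is feasible, giving 36.
(p,q)=(3,1) is feasible, giving 33.
(p,q)=(3,0) is feasible, giving 27.
Maximum is 36 at (p,q)=(4,0).

36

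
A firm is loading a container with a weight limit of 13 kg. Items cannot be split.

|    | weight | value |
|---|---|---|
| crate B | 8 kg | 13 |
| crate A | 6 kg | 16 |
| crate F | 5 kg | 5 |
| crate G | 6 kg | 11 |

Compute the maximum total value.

27

This is an integer program with binary decision variables.
Allowing fractional choices, the relaxed optimum would be about 28.6, but items are indivisible.
crate A + crate G: weight 6 + 6 = 12 ≤ 13, value 16 + 11 = 27.
crate A + crate F: weight 6 + 5 = 11 ≤ 13, value 16 + 5 = 21.
Best is crate A and crate G with total value 27.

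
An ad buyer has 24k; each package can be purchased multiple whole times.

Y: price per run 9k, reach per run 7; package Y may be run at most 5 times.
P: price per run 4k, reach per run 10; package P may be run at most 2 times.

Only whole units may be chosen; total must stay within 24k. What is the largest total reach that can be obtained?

P has the best ratio (10/4); taking only P gives at most 2×10 = 20 (stopped by the supply cap of 2).
Mixing does better — 1×Y and 2×P: price 17 ≤ 24, reach 1·7 + 2·10 = 27.

27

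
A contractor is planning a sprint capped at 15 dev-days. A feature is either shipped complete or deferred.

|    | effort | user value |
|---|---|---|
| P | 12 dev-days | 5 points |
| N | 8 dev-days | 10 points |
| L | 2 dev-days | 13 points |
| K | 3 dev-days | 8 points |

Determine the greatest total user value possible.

31

Allowing fractional choices, the relaxed optimum would be about 31.8, but features are indivisible.
N + L + K: effort 8 + 2 + 3 = 13 ≤ 15, user value 10 + 13 + 8 = 31.
L + K: effort 2 + 3 = 5 ≤ 15, user value 13 + 8 = 21.
N + L: effort 8 + 2 = 10 ≤ 15, user value 10 + 13 = 23.
Best is N, L, and K with total user value 31.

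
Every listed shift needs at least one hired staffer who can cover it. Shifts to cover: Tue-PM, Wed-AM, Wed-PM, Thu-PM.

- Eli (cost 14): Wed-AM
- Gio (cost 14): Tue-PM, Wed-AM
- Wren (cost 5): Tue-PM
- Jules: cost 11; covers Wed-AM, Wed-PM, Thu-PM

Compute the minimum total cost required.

Choose Wren and Jules: together they cover Tue-PM, Wed-AM, Wed-PM, Thu-PM — every shift.
Total cost: 5 + 11 = 16.
No cover costs less than 16.

16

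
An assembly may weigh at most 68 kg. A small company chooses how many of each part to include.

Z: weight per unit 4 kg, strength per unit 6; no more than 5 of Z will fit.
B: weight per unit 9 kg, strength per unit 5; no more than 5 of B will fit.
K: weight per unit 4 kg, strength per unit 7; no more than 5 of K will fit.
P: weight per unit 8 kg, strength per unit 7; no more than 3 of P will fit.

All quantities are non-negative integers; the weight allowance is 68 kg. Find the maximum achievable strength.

86

5×Z, 1×B, 5×K, and 2×P: weight 65 ≤ 68, strength 5·6 + 1·5 + 5·7 + 2·7 = 84.
5×Z, 5×K, and 3×P: weight 64 ≤ 68, strength 5·6 + 5·7 + 3·7 = 86.
Best is 86.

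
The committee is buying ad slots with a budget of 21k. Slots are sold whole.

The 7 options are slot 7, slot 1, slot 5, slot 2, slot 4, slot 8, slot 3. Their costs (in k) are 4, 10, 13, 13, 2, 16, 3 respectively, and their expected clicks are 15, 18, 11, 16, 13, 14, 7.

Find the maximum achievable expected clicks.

slot 7 + slot 1 + slot 4 + slot 3: cost 4 + 10 + 2 + 3 = 19 ≤ 21, expected clicks 15 + 18 + 13 + 7 = 53.
slot 7 + slot 1 + slot 4: cost 4 + 10 + 2 = 16 ≤ 21, expected clicks 15 + 18 + 13 = 46.
slot 7 + slot 2 + slot 4: cost 4 + 13 + 2 = 19 ≤ 21, expected clicks 15 + 16 + 13 = 44.
Best is slot 7, slot 1, slot 4, and slot 3 with total expected clicks 53.

53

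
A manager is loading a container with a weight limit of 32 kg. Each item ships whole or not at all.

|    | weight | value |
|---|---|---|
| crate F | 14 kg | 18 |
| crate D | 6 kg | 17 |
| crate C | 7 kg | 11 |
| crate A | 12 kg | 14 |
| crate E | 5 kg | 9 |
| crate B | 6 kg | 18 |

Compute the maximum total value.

Allowing fractional choices, the relaxed optimum would be about 65.3, but items are indivisible.
crate D + crate C + crate A + crate B: weight 6 + 7 + 12 + 6 = 31 ≤ 32, value 17 + 11 + 14 + 18 = 60.
crate F + crate D + crate E + crate B: weight 14 + 6 + 5 + 6 = 31 ≤ 32, value 18 + 17 + 9 + 18 = 62.
Best is crate F, crate D, crate E, and crate B with total value 62.

62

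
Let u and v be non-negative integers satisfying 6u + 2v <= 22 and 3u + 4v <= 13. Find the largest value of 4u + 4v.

Relaxing integrality, the LP optimum is 16.44 at (u,v) = (3.44, 0.667), which is not an integer point.
(u,v)=(3,1): 6·3+2·1=20≤22, 3·3+4·1=13≤13, objective 16.
(u,v)=(2,1): 6·2+2·1=14≤22, 3·2+4·1=10≤13, objective 12.
No feasible integer point exceeds 16.

16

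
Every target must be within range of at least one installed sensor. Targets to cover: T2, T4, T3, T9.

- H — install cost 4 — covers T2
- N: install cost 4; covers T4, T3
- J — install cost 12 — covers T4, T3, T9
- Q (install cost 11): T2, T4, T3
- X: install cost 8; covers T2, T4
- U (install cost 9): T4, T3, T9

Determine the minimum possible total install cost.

13

The greedy cost-per-new-target heuristic would pick N, H, and U for 17, but a cheaper cover exists.
Choose H and U: together they cover T2, T4, T3, T9 — every target.
Total install cost: 4 + 9 = 13.
No cover costs less than 13.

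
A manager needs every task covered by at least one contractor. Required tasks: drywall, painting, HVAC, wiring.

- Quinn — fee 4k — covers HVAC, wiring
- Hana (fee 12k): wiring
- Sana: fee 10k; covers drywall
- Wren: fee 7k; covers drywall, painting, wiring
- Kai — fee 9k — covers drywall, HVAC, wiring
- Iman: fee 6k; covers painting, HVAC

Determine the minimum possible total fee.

This is an integer covering problem.
Choose Quinn and Wren: together they cover drywall, painting, HVAC, wiring — every task.
Total fee: 4 + 7 = 11.
No cover costs less than 11.

11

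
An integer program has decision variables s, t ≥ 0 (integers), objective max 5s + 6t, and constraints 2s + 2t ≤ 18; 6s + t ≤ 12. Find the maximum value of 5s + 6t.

54

(s,t)=(0,9) is feasible, giving 54.
(s,t)=(0,8) is feasible, giving 48.
The best lattice point is (0,9), giving 54.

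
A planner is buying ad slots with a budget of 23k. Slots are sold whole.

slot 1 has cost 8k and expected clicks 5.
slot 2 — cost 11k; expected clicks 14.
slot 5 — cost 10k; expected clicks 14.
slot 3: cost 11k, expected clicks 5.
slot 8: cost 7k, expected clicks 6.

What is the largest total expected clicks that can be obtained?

Take slot 2 and slot 5: cost 11 + 10 = 21 ≤ 23, expected clicks 14 + 14 = 28.
No other feasible combination does better.

28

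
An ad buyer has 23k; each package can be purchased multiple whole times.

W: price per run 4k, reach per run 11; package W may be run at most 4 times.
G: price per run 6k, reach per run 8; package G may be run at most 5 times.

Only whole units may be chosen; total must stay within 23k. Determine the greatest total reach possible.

52

This is a bounded integer knapsack.
4×W and 1×G: price 22 ≤ 23, reach 4·11 + 1·8 = 52.
4×W: price 16 ≤ 23, reach 4·11 = 44.
Best is 52.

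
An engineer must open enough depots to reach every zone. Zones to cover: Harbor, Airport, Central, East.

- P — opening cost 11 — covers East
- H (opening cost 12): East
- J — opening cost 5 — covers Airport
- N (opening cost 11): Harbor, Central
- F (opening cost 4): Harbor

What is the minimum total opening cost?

The greedy cost-per-new-zone heuristic would pick F, J, P, and N for 31, but a cheaper cover exists.
Choose P, J, and N: together they cover Harbor, Airport, Central, East — every zone.
Total opening cost: 11 + 5 + 11 = 27.
No cover costs less than 27.

27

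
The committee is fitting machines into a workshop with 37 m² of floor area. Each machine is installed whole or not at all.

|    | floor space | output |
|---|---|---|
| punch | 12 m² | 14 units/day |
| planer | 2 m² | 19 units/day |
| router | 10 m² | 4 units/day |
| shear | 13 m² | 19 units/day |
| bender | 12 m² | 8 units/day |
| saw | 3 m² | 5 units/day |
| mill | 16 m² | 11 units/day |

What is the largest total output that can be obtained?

Take punch, planer, shear, and saw: floor space 12 + 2 + 13 + 3 = 30 ≤ 37, output 14 + 19 + 19 + 5 = 57.
No other feasible combination does better.

57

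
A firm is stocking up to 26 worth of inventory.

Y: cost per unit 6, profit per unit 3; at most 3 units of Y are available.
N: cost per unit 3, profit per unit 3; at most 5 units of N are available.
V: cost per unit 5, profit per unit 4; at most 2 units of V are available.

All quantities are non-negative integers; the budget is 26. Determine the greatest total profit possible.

23

N has the best ratio (3/3); taking only N gives at most 5×3 = 15 (stopped by the supply cap of 5).
Mixing does better — 5×N and 2×V: cost 25 ≤ 26, profit 5·3 + 2·4 = 23.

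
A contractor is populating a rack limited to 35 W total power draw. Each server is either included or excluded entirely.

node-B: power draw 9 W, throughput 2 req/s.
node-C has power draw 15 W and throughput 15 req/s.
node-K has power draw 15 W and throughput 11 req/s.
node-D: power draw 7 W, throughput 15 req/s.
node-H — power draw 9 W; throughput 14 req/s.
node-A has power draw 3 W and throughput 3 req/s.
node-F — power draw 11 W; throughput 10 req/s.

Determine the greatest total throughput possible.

47

node-C + node-D + node-H: power draw 15 + 7 + 9 = 31 ≤ 35, throughput 15 + 15 + 14 = 44.
node-C + node-D + node-H + node-A: power draw 15 + 7 + 9 + 3 = 34 ≤ 35, throughput 15 + 15 + 14 + 3 = 47.
Best is node-C, node-D, node-H, and node-A with total throughput 47.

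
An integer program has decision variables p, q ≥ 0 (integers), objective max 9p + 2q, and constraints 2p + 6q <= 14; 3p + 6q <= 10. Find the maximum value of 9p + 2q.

27

The continuous relaxation peaks at (3.33, 0) with value 30.00; rounding to a feasible lattice point costs some objective.
(p,q)=(3,0): 2·3+6·0=6≤14, 3·3+6·0=9≤10, objective 27.
(p,q)=(2,0): 2·2+6·0=4≤14, 3·2+6·0=6≤10, objective 18.
No feasible integer point exceeds 27.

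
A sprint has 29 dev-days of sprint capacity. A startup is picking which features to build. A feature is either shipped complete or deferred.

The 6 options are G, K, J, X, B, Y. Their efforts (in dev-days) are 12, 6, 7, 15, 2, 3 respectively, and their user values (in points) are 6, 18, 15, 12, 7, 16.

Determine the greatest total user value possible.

G + K + J + Y: effort 12 + 6 + 7 + 3 = 28 ≤ 29, user value 6 + 18 + 15 + 16 = 55.
K + X + B + Y: effort 6 + 15 + 2 + 3 = 26 ≤ 29, user value 18 + 12 + 7 + 16 = 53.
K + J + B + Y: effort 6 + 7 + 2 + 3 = 18 ≤ 29, user value 18 + 15 + 7 + 16 = 56.
Best is K, J, B, and Y with total user value 56.

56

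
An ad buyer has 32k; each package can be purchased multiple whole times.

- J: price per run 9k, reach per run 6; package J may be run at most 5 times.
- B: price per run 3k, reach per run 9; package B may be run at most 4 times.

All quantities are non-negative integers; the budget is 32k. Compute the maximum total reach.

2×J and 4×B: price 30 ≤ 32, reach 2·6 + 4·9 = 48.
1×J and 4×B: price 21 ≤ 32, reach 1·6 + 4·9 = 42.
Best is 48.

48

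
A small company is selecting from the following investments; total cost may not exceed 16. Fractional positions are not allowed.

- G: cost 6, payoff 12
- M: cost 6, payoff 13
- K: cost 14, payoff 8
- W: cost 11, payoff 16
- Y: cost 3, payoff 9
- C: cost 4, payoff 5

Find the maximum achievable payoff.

Allowing fractional choices, the relaxed optimum would be about 35.5, but investments are indivisible.
M + Y + C: cost 6 + 3 + 4 = 13 ≤ 16, payoff 13 + 9 + 5 = 27.
G + M + C: cost 6 + 6 + 4 = 16 ≤ 16, payoff 12 + 13 + 5 = 30.
G + M + Y: cost 6 + 6 + 3 = 15 ≤ 16, payoff 12 + 13 + 9 = 34.
Best is G, M, and Y with total payoff 34.

34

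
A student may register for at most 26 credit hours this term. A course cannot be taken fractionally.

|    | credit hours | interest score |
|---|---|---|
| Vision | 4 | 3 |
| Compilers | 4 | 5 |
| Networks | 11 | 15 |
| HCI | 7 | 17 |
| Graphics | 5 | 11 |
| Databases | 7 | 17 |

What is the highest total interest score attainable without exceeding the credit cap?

Networks + HCI + Databases: credit hours 11 + 7 + 7 = 25 ≤ 26, interest score 15 + 17 + 17 = 49.
Compilers + HCI + Graphics + Databases: credit hours 4 + 7 + 5 + 7 = 23 ≤ 26, interest score 5 + 17 + 11 + 17 = 50.
Vision + HCI + Graphics + Databases: credit hours 4 + 7 + 5 + 7 = 23 ≤ 26, interest score 3 + 17 + 11 + 17 = 48.
Best is Compilers, HCI, Graphics, and Databases with total interest score 50.

50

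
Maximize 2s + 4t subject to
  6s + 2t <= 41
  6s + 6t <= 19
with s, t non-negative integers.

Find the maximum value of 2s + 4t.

12

Relaxing integrality, the LP optimum is 12.67 at (s,t) = (0, 3.17), which is not an integer point.
(s,t)=(0,3): 6·0+2·3=6≤41, 6·0+6·3=18≤19, objective 12.
(s,t)=(1,2): 6·1+2·2=10≤41, 6·1+6·2=18≤19, objective 10.
(s,t)=(0,2): 6·0+2·2=4≤41, 6·0+6·2=12≤19, objective 8.
No feasible integer point exceeds 12.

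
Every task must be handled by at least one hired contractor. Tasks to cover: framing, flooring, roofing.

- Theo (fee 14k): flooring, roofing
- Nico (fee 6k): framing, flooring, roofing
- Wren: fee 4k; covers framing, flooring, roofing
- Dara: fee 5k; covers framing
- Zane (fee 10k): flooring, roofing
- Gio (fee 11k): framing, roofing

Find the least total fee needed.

This is a weighted set-cover instance.
Wren alone covers framing, flooring, roofing — every task.
Total fee: 4.
No cover costs less than 4.

4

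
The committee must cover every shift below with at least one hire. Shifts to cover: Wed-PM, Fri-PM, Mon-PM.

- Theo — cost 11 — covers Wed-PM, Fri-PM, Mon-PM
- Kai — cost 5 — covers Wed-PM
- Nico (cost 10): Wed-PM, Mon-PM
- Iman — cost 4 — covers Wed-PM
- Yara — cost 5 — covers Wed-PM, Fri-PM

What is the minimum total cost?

The greedy cost-per-new-shift heuristic would pick Yara and Nico for 15, but a cheaper cover exists.
Theo alone covers Wed-PM, Fri-PM, Mon-PM — every shift.
Total cost: 11.
No cover costs less than 11.

11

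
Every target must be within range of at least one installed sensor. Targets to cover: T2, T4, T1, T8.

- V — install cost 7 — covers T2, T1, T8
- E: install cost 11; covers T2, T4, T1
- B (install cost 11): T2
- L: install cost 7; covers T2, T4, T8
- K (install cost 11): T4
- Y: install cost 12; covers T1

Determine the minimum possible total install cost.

Choose V and L: together they cover T2, T4, T1, T8 — every target.
Total install cost: 7 + 7 = 14.
No cover costs less than 14.

14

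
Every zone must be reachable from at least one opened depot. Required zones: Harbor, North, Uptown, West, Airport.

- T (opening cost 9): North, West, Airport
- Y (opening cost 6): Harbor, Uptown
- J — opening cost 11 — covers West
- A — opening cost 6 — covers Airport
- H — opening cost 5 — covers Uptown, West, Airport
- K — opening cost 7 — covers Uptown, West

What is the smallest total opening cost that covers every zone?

15

The greedy cost-per-new-zone heuristic would pick H, Y, and T for 20, but a cheaper cover exists.
Choose T and Y: together they cover Harbor, North, Uptown, West, Airport — every zone.
Total opening cost: 9 + 6 = 15.
No cover costs less than 15.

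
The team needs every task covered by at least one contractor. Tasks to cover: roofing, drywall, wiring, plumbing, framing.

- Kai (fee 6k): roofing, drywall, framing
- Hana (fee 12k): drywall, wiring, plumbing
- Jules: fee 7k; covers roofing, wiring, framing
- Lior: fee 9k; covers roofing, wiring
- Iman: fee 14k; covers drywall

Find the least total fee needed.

Choose Kai and Hana: together they cover roofing, drywall, wiring, plumbing, framing — every task.
Total fee: 6 + 12 = 18.
No cover costs less than 18.

18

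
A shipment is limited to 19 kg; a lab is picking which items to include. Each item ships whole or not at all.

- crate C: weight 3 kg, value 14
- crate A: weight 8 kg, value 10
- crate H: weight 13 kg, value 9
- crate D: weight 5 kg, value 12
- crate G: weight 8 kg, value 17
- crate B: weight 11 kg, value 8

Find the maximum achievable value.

Treat it as a binary knapsack problem.
Allowing fractional choices, the relaxed optimum would be about 46.8, but items are indivisible.
crate C + crate D + crate G: weight 3 + 5 + 8 = 16 ≤ 19, value 14 + 12 + 17 = 43.
crate C + crate A + crate G: weight 3 + 8 + 8 = 19 ≤ 19, value 14 + 10 + 17 = 41.
Best is crate C, crate D, and crate G with total value 43.

43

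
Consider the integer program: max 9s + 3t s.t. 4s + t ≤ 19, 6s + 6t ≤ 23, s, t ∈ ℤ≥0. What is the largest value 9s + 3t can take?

Relaxing integrality, the LP optimum is 34.50 at (s,t) = (3.83, 0), which is not an integer point.
(s,t)=(3,0): 4·3+1·0=12≤19, 6·3+6·0=18≤23, objective 27.
(s,t)=(2,1): 4·2+1·1=9≤19, 6·2+6·1=18≤23, objective 21.
No feasible integer point exceeds 27.

27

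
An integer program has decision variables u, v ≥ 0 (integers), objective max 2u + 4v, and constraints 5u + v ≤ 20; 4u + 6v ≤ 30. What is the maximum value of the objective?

20

(u,v)=(0,5) is feasible, giving 20.
(u,v)=(1,4) is feasible, giving 18.
(u,v)=(0,4) is feasible, giving 16.
The best lattice point is (0,5), giving 20.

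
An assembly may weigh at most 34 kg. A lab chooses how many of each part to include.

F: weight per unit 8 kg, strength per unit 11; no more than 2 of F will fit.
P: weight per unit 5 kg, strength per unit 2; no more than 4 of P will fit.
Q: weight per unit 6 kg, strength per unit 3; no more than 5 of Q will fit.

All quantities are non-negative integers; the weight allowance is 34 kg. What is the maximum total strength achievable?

This is a bounded integer knapsack.
2×F and 3×Q: weight 34 ≤ 34, strength 2·11 + 3·3 = 31.
2×F, 1×P, and 2×Q: weight 33 ≤ 34, strength 2·11 + 1·2 + 2·3 = 30.
Best is 31.

31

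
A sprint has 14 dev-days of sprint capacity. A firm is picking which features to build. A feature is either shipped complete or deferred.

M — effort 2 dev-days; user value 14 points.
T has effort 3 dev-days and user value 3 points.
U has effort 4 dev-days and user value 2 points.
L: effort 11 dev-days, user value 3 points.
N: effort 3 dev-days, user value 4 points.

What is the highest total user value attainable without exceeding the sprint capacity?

Allowing fractional choices, the relaxed optimum would be about 23.5, but features are indivisible.
M + T + N: effort 2 + 3 + 3 = 8 ≤ 14, user value 14 + 3 + 4 = 21.
M + U + N: effort 2 + 4 + 3 = 9 ≤ 14, user value 14 + 2 + 4 = 20.
M + T + U + N: effort 2 + 3 + 4 + 3 = 12 ≤ 14, user value 14 + 3 + 2 + 4 = 23.
Best is M, T, U, and N with total user value 23.

23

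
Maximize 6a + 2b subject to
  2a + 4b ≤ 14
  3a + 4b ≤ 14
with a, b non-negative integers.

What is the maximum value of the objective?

24

The continuous relaxation peaks at (4.67, 0) with value 28.00; rounding to a feasible lattice point costs some objective.
(a,b)=(4,0): 2·4+4·0=8≤14, 3·4+4·0=12≤14, objective 24.
(a,b)=(3,1): 2·3+4·1=10≤14, 3·3+4·1=13≤14, objective 20.
(a,b)=(3,0): 2·3+4·0=6≤14, 3·3+4·0=9≤14, objective 18.
No feasible integer point exceeds 24.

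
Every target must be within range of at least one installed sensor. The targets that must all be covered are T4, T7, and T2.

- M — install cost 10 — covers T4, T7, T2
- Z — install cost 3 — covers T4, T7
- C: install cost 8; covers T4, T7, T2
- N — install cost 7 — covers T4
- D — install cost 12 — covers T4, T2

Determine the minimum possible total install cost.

C alone covers T4, T7, T2 — every target.
Total install cost: 8.

8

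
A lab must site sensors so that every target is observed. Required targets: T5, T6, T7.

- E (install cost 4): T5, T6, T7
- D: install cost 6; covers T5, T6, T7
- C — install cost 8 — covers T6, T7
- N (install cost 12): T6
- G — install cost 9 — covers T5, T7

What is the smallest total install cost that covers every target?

4

E alone covers T5, T6, T7 — every target.
Total install cost: 4.
No cover costs less than 4.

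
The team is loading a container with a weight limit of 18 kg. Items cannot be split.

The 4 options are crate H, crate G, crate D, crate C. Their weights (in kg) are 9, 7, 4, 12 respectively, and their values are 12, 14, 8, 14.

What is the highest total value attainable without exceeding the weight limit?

This is a 0-1 knapsack instance.
crate H + crate G: weight 9 + 7 = 16 ≤ 18, value 12 + 14 = 26.
crate D + crate C: weight 4 + 12 = 16 ≤ 18, value 8 + 14 = 22.
crate G + crate D: weight 7 + 4 = 11 ≤ 18, value 14 + 8 = 22.
Best is crate H and crate G with total value 26.

26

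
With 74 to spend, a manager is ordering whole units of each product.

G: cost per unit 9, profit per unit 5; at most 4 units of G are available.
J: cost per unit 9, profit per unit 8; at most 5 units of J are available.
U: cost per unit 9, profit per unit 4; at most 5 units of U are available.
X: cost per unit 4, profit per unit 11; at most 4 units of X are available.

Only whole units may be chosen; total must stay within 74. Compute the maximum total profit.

X has the best ratio (11/4); taking only X gives at most 4×11 = 44 (stopped by the supply cap of 4).
Mixing does better — 1×G, 5×J, and 4×X: cost 70 ≤ 74, profit 1·5 + 5·8 + 4·11 = 89.

89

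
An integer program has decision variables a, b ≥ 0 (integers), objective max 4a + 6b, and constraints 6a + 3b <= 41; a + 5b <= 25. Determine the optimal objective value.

40

The continuous relaxation peaks at (4.81, 4.04) with value 43.48; rounding to a feasible lattice point costs some objective.
(a,b)=(4,4): 6·4+3·4=36≤41, 1·4+5·4=24≤25, objective 40.
(a,b)=(5,3): 6·5+3·3=39≤41, 1·5+5·3=20≤25, objective 38.
(a,b)=(3,4): 6·3+3·4=30≤41, 1·3+5·4=23≤25, objective 36.
(a,b)=(4,3): 6·4+3·3=33≤41, 1·4+5·3=19≤25, objective 34.
No feasible integer point exceeds 40.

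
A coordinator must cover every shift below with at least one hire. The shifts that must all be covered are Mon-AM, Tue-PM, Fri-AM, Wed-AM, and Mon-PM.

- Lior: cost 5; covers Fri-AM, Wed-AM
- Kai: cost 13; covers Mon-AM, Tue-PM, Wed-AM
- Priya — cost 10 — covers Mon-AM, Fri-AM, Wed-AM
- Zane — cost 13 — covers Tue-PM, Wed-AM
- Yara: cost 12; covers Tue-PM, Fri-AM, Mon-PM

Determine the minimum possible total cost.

This is a weighted set-cover instance.
Choose Priya and Yara: together they cover Mon-AM, Tue-PM, Fri-AM, Wed-AM, Mon-PM — every shift.
Total cost: 10 + 12 = 22.

22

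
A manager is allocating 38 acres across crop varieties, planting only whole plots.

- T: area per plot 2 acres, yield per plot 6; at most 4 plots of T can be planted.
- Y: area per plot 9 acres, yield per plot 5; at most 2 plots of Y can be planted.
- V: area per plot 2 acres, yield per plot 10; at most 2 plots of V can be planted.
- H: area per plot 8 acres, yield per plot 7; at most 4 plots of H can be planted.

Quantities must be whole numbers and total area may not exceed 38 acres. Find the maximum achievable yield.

65

4×T, 2×V, and 3×H: area 36 ≤ 38, yield 4·6 + 2·10 + 3·7 = 65.
4×T, 1×Y, 2×V, and 2×H: area 37 ≤ 38, yield 4·6 + 1·5 + 2·10 + 2·7 = 63.
Best is 65.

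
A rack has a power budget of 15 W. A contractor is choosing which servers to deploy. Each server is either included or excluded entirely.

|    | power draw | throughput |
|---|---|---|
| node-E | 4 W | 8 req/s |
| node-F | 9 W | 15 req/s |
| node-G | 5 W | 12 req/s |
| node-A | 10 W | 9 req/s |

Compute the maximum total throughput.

node-G + node-A: power draw 5 + 10 = 15 ≤ 15, throughput 12 + 9 = 21.
node-F + node-G: power draw 9 + 5 = 14 ≤ 15, throughput 15 + 12 = 27.
node-E + node-F: power draw 4 + 9 = 13 ≤ 15, throughput 8 + 15 = 23.
Best is node-F and node-G with total throughput 27.

27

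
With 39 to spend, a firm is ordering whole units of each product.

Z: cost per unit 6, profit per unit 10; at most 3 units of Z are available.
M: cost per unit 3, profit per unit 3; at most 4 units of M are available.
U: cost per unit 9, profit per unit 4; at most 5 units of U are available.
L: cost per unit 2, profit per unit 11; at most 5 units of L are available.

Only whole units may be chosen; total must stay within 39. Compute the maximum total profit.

Take 3×Z, 3×M, and 5×L: cost 37 ≤ 39, profit 3·10 + 3·3 + 5·11 = 94.
L has the best ratio (11/2) and is taken to its limit of 5; remaining capacity is filled optimally with the others.

94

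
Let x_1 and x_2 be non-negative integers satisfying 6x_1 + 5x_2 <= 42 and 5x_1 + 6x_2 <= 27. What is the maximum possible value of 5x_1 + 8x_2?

32

The continuous relaxation peaks at (0, 4.5) with value 36.00; rounding to a feasible lattice point costs some objective.
(x_1,x_2)=(0,4) is feasible, giving 32.
(x_1,x_2)=(1,3) is feasible, giving 29.
(x_1,x_2)=(0,3) is feasible, giving 24.
No feasible integer point exceeds 32.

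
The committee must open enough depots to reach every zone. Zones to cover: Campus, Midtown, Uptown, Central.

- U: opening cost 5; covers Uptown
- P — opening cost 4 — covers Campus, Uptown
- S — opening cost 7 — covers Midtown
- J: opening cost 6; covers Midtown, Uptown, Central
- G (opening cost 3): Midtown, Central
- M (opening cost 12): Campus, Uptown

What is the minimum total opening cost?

This is a weighted set-cover instance.
Choose P and G: together they cover Campus, Midtown, Uptown, Central — every zone.
Total opening cost: 4 + 3 = 7.
No cover costs less than 7.

7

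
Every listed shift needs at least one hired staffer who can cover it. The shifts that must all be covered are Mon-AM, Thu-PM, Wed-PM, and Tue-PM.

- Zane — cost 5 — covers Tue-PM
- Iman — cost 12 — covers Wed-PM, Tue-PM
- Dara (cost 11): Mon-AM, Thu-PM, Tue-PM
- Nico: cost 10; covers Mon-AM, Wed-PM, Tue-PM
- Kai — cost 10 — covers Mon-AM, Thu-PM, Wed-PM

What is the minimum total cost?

15

The greedy cost-per-new-shift heuristic would pick Nico and Kai for 20, but a cheaper cover exists.
Choose Zane and Kai: together they cover Mon-AM, Thu-PM, Wed-PM, Tue-PM — every shift.
Total cost: 5 + 10 = 15.
No cover costs less than 15.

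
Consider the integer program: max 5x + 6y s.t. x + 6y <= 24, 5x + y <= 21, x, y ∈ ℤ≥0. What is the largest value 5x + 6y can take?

(x,y)=(3,3): 1·3+6·3=21≤24, 5·3+1·3=18≤21, objective 33.
(x,y)=(2,3): 1·2+6·3=20≤24, 5·2+1·3=13≤21, objective 28.
(x,y)=(3,2): 1·3+6·2=15≤24, 5·3+1·2=17≤21, objective 27.
Maximum is 33 at (x,y)=(3,3).

33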